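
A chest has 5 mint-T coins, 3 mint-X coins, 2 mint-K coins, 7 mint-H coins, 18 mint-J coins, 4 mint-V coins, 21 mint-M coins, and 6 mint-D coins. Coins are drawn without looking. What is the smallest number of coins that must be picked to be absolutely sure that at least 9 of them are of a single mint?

44

The 8 mints are the holes; the coins drawn are the pigeons.
To avoid 9 of any one mint, the worst case takes at most 8 of each mint, or every coin of a mint that has fewer than 8.
That gives 5 + 3 + 2 + 7 + 8 + 4 + 8 + 6 = 43 coins with no mint reaching 9.
The next coin forces some mint to 9, so 43 + 1 = 44.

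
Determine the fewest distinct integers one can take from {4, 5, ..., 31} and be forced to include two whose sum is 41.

A set avoiding the sum 41 can contain at most one of each pair {x, 41−x}, plus the 6 elements whose complement lies outside the range.
The integers 4, …, 20 (17 of them) are such a set: any two sum to at least 4+5 = 9 and at most 19+20 = 39 < 41.
Pigeonhole: any 18th integer completes one of the 11 pairs, so 18 choices force a sum of 41.

18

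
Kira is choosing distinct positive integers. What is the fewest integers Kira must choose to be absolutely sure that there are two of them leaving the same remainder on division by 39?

40

The 39 residue classes mod 39 are the pigeonholes.
With 39 integers one could put 1 in each residue class and have no class reach 2.
The 40th integer pushes some class to 2, so 39·1 + 1 = 40.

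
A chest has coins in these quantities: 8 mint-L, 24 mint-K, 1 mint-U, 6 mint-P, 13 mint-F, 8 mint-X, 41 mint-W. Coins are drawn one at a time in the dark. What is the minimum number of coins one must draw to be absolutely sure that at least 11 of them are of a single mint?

The 7 mints are the holes; the coins drawn are the pigeons.
To avoid 11 of any one mint, the worst case takes at most 10 of each mint, or every coin of a mint that has fewer than 10.
That gives 8 + 10 + 1 + 6 + 10 + 8 + 10 = 53 coins with no mint reaching 11.
The next coin forces some mint to 11, so 53 + 1 = 54.

54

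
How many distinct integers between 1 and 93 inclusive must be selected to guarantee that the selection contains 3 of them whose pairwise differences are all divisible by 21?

Integers whose pairwise differences are multiples of 21 are exactly those sharing a remainder mod 21. By pigeonhole, the 21 residue classes mod 21 are the pigeonholes.
With 42 integers one could put 2 in each residue class and have no class reach 3.
The 43rd integer pushes some class to 3, so 21·2 + 1 = 43.

43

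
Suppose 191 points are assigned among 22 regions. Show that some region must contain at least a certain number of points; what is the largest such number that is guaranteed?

Pigeonhole: the 22 regions are the holes and the 191 points are the pigeons.
If every region held at most 8 points, the total would be at most 22 × 8 = 176, which is less than 191.
So some region holds at least ⌈191/22⌉ = 9 points.

9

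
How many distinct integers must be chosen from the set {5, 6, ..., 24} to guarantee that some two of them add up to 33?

13

Group the elements by complementary pair {x, 33−x}: {9,24}, {10,23}, {11,22}, …, giving 8 two-element pairs and 4 integers whose partner 33−x falls outside [5,24].
By the pigeonhole principle, treating each of those 12 groups as a pigeonhole, one can pick one integer per group — 12 integers — with no two summing to 33.
The 13th integer lands in an occupied pair, forcing a sum of 33.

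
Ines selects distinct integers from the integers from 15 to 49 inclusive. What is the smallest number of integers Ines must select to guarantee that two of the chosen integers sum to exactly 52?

25

Group the elements by complementary pair {x, 52−x}: {15,37}, {16,36}, {17,35}, …, giving 11 two-element pairs, the single value 26 (it cannot pair with itself since the integers are distinct), and 12 integers whose partner 52−x falls outside [15,49].
Treating each of those 24 groups as a pigeonhole, one can pick one integer per group — 24 integers — with no two summing to 52.
The 25th integer lands in an occupied pair, forcing a sum of 52.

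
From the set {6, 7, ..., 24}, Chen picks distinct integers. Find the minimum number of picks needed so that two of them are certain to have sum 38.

Two chosen integers sum to 38 exactly when both halves of some pair {x, 38−x} with 14 ≤ x ≤ 38−x ≤ 24 are chosen — 5 such pairs.
The remaining 9 elements (those with no distinct partner in range) can never complete a 38-sum, so the worst case takes all of them and one from each pair: 9 + 5 = 14.
The 15th integer has to be the second member of some pair, so 14 + 1 = 15.

15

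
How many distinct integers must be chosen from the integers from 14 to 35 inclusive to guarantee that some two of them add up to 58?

A set avoiding the sum 58 can contain at most one of each pair {x, 58−x}, plus the 10 elements whose complement lies outside the range or equal to its own complement.
The integers 14, …, 29 (16 of them) are such a set: any two sum to at least 14+15 = 29 and at most 28+29 = 57 < 58.
Pigeonhole: any 17th integer completes one of the 6 pairs, so 17 choices force a sum of 58.

17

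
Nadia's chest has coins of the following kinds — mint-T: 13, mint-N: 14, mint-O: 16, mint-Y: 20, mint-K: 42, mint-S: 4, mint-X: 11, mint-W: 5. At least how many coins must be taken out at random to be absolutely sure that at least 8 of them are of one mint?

An adversary could hand out at most 7 coins per mint (mint-S, mint-W run out sooner): 7 + 7 + 7 + 7 + 7 + 4 + 7 + 5 = 51 coins and still no mint has 8.
One more coin lands in a mint already at 7, so 52 draws are enough and 51 are not.

52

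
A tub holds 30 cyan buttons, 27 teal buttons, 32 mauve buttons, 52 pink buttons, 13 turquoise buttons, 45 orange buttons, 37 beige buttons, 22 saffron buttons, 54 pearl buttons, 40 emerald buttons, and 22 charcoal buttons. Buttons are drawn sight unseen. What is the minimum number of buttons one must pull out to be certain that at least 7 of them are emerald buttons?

341

In the worst case for collecting emerald buttons, every non-emerald button comes out first.
There are 30 + 27 + 32 + 52 + 13 + 45 + 37 + 22 + 54 + 22 = 334 non-emerald buttons altogether.
After those, each further button must be emerald, so 334 + 7 = 341 draws guarantee 7 emerald buttons.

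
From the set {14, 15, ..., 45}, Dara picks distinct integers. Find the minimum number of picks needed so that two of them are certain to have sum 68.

A set avoiding the sum 68 can contain at most one of each pair {x, 68−x}, plus the 10 elements whose complement lies outside the range or equal to its own complement.
The integers 14, …, 34 (21 of them) are such a set: any two sum to at least 14+15 = 29 and at most 33+34 = 67 < 68.
Pigeonhole: any 22nd integer completes one of the 11 pairs, so 22 choices force a sum of 68.

22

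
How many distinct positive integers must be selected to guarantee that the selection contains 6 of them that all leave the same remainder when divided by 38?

By pigeonhole, the 38 residue classes mod 38 are the pigeonholes.
With 190 integers one could put 5 in each residue class and have no class reach 6.
The 191st integer pushes some class to 6, so 38·5 + 1 = 191.

191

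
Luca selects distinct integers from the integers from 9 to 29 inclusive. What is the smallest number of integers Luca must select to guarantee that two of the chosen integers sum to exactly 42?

14

Two chosen integers sum to 42 exactly when both halves of some pair {x, 42−x} with 13 ≤ x ≤ 42−x ≤ 29 are chosen — 8 such pairs.
The remaining 5 elements (those with no distinct partner in range) can never complete a 42-sum, so the worst case takes all of them and one from each pair: 5 + 8 = 13.
Pigeonhole: the 14th integer has to be the second member of some pair, so 13 + 1 = 14.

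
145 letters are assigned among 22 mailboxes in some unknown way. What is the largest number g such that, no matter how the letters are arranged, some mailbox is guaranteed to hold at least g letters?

7

Pigeonhole: the 22 mailboxes are the holes and the 145 letters are the pigeons.
If every mailbox held at most 6 letters, the total would be at most 22 × 6 = 132, which is less than 145.
So some mailbox holds at least ⌈145/22⌉ = 7 letters.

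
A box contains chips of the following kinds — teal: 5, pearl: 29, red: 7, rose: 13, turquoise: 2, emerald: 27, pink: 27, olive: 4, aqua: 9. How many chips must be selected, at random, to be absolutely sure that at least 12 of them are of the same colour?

An adversary could hand out at most 11 chips per colour (5 colours run out sooner): 5 + 11 + 7 + 11 + 2 + 11 + 11 + 4 + 9 = 71 chips and still no colour has 12.
By the pigeonhole principle, one more chip lands in a colour already at 11, so 72 draws are enough and 71 are not.

72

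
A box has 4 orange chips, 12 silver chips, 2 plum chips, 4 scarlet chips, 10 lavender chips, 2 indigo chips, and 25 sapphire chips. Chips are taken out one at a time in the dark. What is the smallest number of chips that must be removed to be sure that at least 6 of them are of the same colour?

An adversary could hand out at most 5 chips per colour (4 colours run out sooner): 4 + 5 + 2 + 4 + 5 + 2 + 5 = 27 chips and still no colour has 6.
By pigeonhole, one more chip lands in a colour already at 5, so 28 draws are enough and 27 are not.

28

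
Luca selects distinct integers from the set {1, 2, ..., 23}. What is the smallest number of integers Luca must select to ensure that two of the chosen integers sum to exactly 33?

Two chosen integers sum to 33 exactly when both halves of some pair {x, 33−x} with 10 ≤ x ≤ 33−x ≤ 23 are chosen — 7 such pairs.
The remaining 9 elements (those with no distinct partner in range) can never complete a 33-sum, so the worst case takes all of them and one from each pair: 9 + 7 = 16.
Pigeonhole: the 17th integer has to be the second member of some pair, so 16 + 1 = 17.

17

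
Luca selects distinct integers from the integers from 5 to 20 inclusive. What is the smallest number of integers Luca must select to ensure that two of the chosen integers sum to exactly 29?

Two chosen integers sum to 29 exactly when both halves of some pair {x, 29−x} with 9 ≤ x ≤ 29−x ≤ 20 are chosen — 6 such pairs.
The remaining 4 elements (those with no distinct partner in range) can never complete a 29-sum, so the worst case takes all of them and one from each pair: 4 + 6 = 10.
By the pigeonhole principle, the 11th integer has to be the second member of some pair, so 10 + 1 = 11.

11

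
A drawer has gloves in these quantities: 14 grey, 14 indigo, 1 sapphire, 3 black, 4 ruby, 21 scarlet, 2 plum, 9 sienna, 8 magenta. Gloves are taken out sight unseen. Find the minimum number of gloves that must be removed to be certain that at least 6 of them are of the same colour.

Put each drawn glove into a box by colour. The largest draw with every box below 6 takes min(count, 5) from each colour; colours with fewer than 5 contribute all they have.
Σ min(cᵢ, 5) = 5 + 5 + 1 + 3 + 4 + 5 + 2 + 5 + 5 = 35.
Draw number 35 + 1 = 36 must push one box to 6.

36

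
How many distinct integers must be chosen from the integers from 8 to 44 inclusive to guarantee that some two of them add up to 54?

21

A set avoiding the sum 54 can contain at most one of each pair {x, 54−x}, plus the 3 elements whose complement lies outside the range or equal to its own complement.
The integers 8, …, 27 (20 of them) are such a set: any two sum to at least 8+9 = 17 and at most 26+27 = 53 < 54.
By the pigeonhole principle, any 21st integer completes one of the 17 pairs, so 21 choices force a sum of 54.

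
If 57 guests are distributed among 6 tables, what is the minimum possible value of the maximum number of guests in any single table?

10

The 6 tables are the holes and the 57 guests are the pigeons.
If every table held at most 9 guests, the total would be at most 6 × 9 = 54, which is less than 57.
So some table holds at least ⌈57/6⌉ = 10 guests.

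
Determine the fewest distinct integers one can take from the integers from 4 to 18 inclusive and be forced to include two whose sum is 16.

12

Two chosen integers sum to 16 exactly when both halves of some pair {x, 16−x} with 4 ≤ x ≤ 16−x ≤ 12 are chosen — 4 such pairs.
The remaining 7 elements (those with no distinct partner in range) can never complete a 16-sum, so the worst case takes all of them and one from each pair: 7 + 4 = 11.
Pigeonhole: the 12th integer has to be the second member of some pair, so 11 + 1 = 12.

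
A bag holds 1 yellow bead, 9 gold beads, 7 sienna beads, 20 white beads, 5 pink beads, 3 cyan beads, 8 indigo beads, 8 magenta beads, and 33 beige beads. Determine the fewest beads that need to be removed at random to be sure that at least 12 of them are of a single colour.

Pigeonhole: put each drawn bead into a box by colour. The largest draw with every box below 12 takes min(count, 11) from each colour; colours with fewer than 11 contribute all they have.
Σ min(cᵢ, 11) = 1 + 9 + 7 + 11 + 5 + 3 + 8 + 8 + 11 = 63.
Draw number 63 + 1 = 64 must push one box to 12.

64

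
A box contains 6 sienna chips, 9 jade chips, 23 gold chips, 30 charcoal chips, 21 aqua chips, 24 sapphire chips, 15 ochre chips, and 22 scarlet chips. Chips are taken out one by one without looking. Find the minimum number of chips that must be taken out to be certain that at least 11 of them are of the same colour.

An adversary could hand out at most 10 chips per colour (sienna, jade run out sooner): 6 + 9 + 10 + 10 + 10 + 10 + 10 + 10 = 75 chips and still no colour has 11.
By pigeonhole, one more chip lands in a colour already at 10, so 76 draws are enough and 75 are not.

76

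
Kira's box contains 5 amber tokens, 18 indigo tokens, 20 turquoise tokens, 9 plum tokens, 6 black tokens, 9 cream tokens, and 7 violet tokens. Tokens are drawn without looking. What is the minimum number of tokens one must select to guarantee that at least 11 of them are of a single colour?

57

The 7 colours are the holes; the tokens drawn are the pigeons.
To avoid 11 of any one colour, the worst case takes at most 10 of each colour, or every token of a colour that has fewer than 10.
That gives 5 + 10 + 10 + 9 + 6 + 9 + 7 = 56 tokens with no colour reaching 11.
The next token forces some colour to 11, so 56 + 1 = 57.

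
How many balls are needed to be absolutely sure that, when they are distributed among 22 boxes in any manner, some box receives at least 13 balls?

With 264 balls one could put exactly 12 in each of the 22 boxes, and no box would reach 13.
By pigeonhole, one more ball must land in a box that already has 12, giving it 13.
So 22 × 12 + 1 = 265 balls are required.

265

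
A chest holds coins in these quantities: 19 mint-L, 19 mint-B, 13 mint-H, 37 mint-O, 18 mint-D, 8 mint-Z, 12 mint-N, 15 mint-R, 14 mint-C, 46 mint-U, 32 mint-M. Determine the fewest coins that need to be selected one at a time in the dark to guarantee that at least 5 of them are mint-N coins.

226

In the worst case for collecting mint-N coins, every non-mint-N coin comes out first.
There are 19 + 19 + 13 + 37 + 18 + 8 + 15 + 14 + 46 + 32 = 221 non-mint-N coins altogether.
After those, each further coin must be mint-N, so 221 + 5 = 226 draws guarantee 5 mint-N coins.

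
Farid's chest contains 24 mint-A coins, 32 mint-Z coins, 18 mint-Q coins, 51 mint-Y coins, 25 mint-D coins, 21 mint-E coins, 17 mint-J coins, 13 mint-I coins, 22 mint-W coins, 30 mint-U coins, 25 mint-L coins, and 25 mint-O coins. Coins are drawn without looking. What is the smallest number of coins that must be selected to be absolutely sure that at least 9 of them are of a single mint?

An adversary could hand out at most 8 coins per mint: 8 + 8 + 8 + 8 + 8 + 8 + 8 + 8 + 8 + 8 + 8 + 8 = 96 coins and still no mint has 9.
One more coin lands in a mint already at 8, so 97 draws are enough and 96 are not.

97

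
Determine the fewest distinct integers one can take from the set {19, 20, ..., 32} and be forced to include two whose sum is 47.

10

Two chosen integers sum to 47 exactly when both halves of some pair {x, 47−x} with 19 ≤ x ≤ 47−x ≤ 28 are chosen — 5 such pairs.
The remaining 4 elements (those with no distinct partner in range) can never complete a 47-sum, so the worst case takes all of them and one from each pair: 4 + 5 = 9.
The 10th integer has to be the second member of some pair, so 9 + 1 = 10.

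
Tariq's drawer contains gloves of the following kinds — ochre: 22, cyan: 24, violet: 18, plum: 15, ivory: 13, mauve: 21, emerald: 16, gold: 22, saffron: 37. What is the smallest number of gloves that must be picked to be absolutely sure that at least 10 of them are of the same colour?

82

The 9 colours are the holes; the gloves drawn are the pigeons.
To avoid 10 of any one colour, the worst case takes at most 9 of each colour.
That gives 9 + 9 + 9 + 9 + 9 + 9 + 9 + 9 + 9 = 81 gloves with no colour reaching 10.
The next glove forces some colour to 10, so 81 + 1 = 82.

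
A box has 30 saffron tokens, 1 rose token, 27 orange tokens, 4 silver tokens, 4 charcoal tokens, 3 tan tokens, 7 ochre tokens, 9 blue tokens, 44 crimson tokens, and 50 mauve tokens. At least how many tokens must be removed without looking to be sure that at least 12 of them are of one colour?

73

An adversary could hand out at most 11 tokens per colour (6 colours run out sooner): 11 + 1 + 11 + 4 + 4 + 3 + 7 + 9 + 11 + 11 = 72 tokens and still no colour has 12.
One more token lands in a colour already at 11, so 73 draws are enough and 72 are not.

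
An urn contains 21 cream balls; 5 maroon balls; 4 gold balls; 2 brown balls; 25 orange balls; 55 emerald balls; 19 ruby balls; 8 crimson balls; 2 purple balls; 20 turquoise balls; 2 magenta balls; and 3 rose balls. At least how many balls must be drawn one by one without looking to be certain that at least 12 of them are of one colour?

An adversary could hand out at most 11 balls per colour (7 colours run out sooner): 11 + 5 + 4 + 2 + 11 + 11 + 11 + 8 + 2 + 11 + 2 + 3 = 81 balls and still no colour has 12.
One more ball lands in a colour already at 11, so 82 draws are enough and 81 are not.

82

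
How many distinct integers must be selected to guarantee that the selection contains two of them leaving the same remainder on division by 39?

40

By the pigeonhole principle, the 39 residue classes mod 39 are the pigeonholes.
With 39 integers one could put 1 in each residue class and have no class reach 2.
The 40th integer pushes some class to 2, so 39·1 + 1 = 40.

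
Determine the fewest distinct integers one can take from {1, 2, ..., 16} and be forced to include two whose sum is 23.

12

Two chosen integers sum to 23 exactly when both halves of some pair {x, 23−x} with 7 ≤ x ≤ 23−x ≤ 16 are chosen — 5 such pairs.
The remaining 6 elements (those with no distinct partner in range) can never complete a 23-sum, so the worst case takes all of them and one from each pair: 6 + 5 = 11.
By pigeonhole, the 12th integer has to be the second member of some pair, so 11 + 1 = 12.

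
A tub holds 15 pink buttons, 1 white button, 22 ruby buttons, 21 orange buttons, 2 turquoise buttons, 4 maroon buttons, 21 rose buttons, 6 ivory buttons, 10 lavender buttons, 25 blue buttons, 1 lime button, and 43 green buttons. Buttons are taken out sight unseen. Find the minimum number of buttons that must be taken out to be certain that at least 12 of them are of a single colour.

91

Pigeonhole: put each drawn button into a box by colour. The largest draw with every box below 12 takes min(count, 11) from each colour; colours with fewer than 11 contribute all they have.
Σ min(cᵢ, 11) = 11 + 1 + 11 + 11 + 2 + 4 + 11 + 6 + 10 + 11 + 1 + 11 = 90.
Draw number 90 + 1 = 91 must push one box to 12.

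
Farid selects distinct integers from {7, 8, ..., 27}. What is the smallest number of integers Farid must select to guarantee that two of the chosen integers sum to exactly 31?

13

Two chosen integers sum to 31 exactly when both halves of some pair {x, 31−x} with 7 ≤ x ≤ 31−x ≤ 24 are chosen — 9 such pairs.
The remaining 3 elements (those with no distinct partner in range) can never complete a 31-sum, so the worst case takes all of them and one from each pair: 3 + 9 = 12.
Pigeonhole: the 13th integer has to be the second member of some pair, so 12 + 1 = 13.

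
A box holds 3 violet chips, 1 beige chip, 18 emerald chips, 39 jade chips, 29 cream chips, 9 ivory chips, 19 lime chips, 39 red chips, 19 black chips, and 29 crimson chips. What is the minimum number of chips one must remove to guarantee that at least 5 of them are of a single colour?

Put each drawn chip into a box by colour. The largest draw with every box below 5 takes min(count, 4) from each colour; colours with fewer than 4 contribute all they have.
Σ min(cᵢ, 4) = 3 + 1 + 4 + 4 + 4 + 4 + 4 + 4 + 4 + 4 = 36.
Draw number 36 + 1 = 37 must push one box to 5.

37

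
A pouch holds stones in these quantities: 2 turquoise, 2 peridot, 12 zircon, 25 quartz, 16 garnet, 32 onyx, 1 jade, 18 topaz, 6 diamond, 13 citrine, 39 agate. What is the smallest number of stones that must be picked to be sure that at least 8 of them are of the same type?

61

Put each drawn stone into a box by type. The largest draw with every box below 8 takes min(count, 7) from each type; types with fewer than 7 contribute all they have.
Σ min(cᵢ, 7) = 2 + 2 + 7 + 7 + 7 + 7 + 1 + 7 + 6 + 7 + 7 = 60.
Draw number 60 + 1 = 61 must push one box to 8.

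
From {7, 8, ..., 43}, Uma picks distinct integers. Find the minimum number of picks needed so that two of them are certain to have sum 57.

Group the elements by complementary pair {x, 57−x}: {14,43}, {15,42}, {16,41}, …, giving 15 two-element pairs and 7 integers whose partner 57−x falls outside [7,43].
Pigeonhole: treating each of those 22 groups as a pigeonhole, one can pick one integer per group — 22 integers — with no two summing to 57.
The 23rd integer lands in an occupied pair, forcing a sum of 57.

23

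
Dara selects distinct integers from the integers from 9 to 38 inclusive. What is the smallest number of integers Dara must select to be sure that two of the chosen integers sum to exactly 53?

19

A set avoiding the sum 53 can contain at most one of each pair {x, 53−x}, plus the 6 elements whose complement lies outside the range.
The integers 9, …, 26 (18 of them) are such a set: any two sum to at least 9+10 = 19 and at most 25+26 = 51 < 53.
By pigeonhole, any 19th integer completes one of the 12 pairs, so 19 choices force a sum of 53.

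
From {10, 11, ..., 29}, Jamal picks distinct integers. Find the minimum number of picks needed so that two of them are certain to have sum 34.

Two chosen integers sum to 34 exactly when both halves of some pair {x, 34−x} with 10 ≤ x ≤ 34−x ≤ 24 are chosen — 7 such pairs.
The remaining 6 elements (those with no distinct partner in range) can never complete a 34-sum, so the worst case takes all of them and one from each pair: 6 + 7 = 13.
By pigeonhole, the 14th integer has to be the second member of some pair, so 13 + 1 = 14.

14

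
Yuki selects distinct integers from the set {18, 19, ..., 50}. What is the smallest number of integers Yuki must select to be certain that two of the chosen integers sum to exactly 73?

20

A set avoiding the sum 73 can contain at most one of each pair {x, 73−x}, plus the 5 elements whose complement lies outside the range.
The integers 18, …, 36 (19 of them) are such a set: any two sum to at least 18+19 = 37 and at most 35+36 = 71 < 73.
By pigeonhole, any 20th integer completes one of the 14 pairs, so 20 choices force a sum of 73.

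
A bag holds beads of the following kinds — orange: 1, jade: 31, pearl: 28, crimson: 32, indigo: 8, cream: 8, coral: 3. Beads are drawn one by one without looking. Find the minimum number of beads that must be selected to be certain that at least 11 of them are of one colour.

51

By the pigeonhole principle, the 7 colours are the holes; the beads drawn are the pigeons.
To avoid 11 of any one colour, the worst case takes at most 10 of each colour, or every bead of a colour that has fewer than 10.
That gives 1 + 10 + 10 + 10 + 8 + 8 + 3 = 50 beads with no colour reaching 11.
The next bead forces some colour to 11, so 50 + 1 = 51.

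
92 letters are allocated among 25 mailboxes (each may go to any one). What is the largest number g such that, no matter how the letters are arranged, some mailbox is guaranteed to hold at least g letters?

4

By pigeonhole, the 25 mailboxes are the holes and the 92 letters are the pigeons.
If every mailbox held at most 3 letters, the total would be at most 25 × 3 = 75, which is less than 92.
So some mailbox holds at least ⌈92/25⌉ = 4 letters.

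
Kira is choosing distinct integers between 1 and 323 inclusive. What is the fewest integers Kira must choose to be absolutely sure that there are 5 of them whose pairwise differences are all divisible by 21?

Integers whose pairwise differences are multiples of 21 are exactly those sharing a remainder mod 21. The 21 residue classes mod 21 are the pigeonholes.
With 84 integers one could put 4 in each residue class and have no class reach 5.
The 85th integer pushes some class to 5, so 21·4 + 1 = 85.

85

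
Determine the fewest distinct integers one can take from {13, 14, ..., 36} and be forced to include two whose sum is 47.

14

A set avoiding the sum 47 can contain at most one of each pair {x, 47−x}, plus the 2 elements whose complement lies outside the range.
The integers 24, …, 36 (13 of them) are such a set: any two sum to at least 24+25 = 49 > 47.
Pigeonhole: any 14th integer completes one of the 11 pairs, so 14 choices force a sum of 47.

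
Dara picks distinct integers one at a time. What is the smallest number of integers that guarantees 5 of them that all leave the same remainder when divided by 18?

By pigeonhole, the 18 residue classes mod 18 are the pigeonholes.
With 72 integers one could put 4 in each residue class and have no class reach 5.
The 73rd integer pushes some class to 5, so 18·4 + 1 = 73.

73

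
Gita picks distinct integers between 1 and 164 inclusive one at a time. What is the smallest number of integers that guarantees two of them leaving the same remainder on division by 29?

Pigeonhole: the 29 residue classes mod 29 are the pigeonholes.
With 29 integers one could put 1 in each residue class and have no class reach 2.
The 30th integer pushes some class to 2, so 29·1 + 1 = 30.

30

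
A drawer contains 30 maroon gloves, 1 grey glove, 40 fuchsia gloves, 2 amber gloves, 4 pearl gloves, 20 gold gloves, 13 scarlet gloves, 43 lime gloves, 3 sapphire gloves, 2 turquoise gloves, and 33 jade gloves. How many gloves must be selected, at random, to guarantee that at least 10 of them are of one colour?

67

By the pigeonhole principle, put each drawn glove into a box by colour. The largest draw with every box below 10 takes min(count, 9) from each colour; colours with fewer than 9 contribute all they have.
Σ min(cᵢ, 9) = 9 + 1 + 9 + 2 + 4 + 9 + 9 + 9 + 3 + 2 + 9 = 66.
Draw number 66 + 1 = 67 must push one box to 10.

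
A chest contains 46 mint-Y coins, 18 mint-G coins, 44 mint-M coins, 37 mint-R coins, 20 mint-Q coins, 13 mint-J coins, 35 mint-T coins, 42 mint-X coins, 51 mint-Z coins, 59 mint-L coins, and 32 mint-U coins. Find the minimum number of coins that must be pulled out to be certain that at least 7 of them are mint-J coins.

In the worst case for collecting mint-J coins, every non-mint-J coin comes out first.
There are 46 + 18 + 44 + 37 + 20 + 35 + 42 + 51 + 59 + 32 = 384 non-mint-J coins altogether.
After those, each further coin must be mint-J, so 384 + 7 = 391 draws guarantee 7 mint-J coins.

391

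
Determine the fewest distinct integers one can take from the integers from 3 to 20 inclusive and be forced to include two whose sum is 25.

A set avoiding the sum 25 can contain at most one of each pair {x, 25−x}, plus the 2 elements whose complement lies outside the range.
The integers 3, …, 12 (10 of them) are such a set: any two sum to at least 3+4 = 7 and at most 11+12 = 23 < 25.
By pigeonhole, any 11th integer completes one of the 8 pairs, so 11 choices force a sum of 25.

11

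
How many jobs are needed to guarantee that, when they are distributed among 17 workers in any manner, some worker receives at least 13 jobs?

With 204 jobs one could put exactly 12 in each of the 17 workers, and no worker would reach 13.
By the pigeonhole principle, one more job must land in a worker that already has 12, giving it 13.
So 17 × 12 + 1 = 205 jobs are required.

205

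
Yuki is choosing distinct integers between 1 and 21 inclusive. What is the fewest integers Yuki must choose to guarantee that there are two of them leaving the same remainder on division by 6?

By pigeonhole, the 6 residue classes mod 6 are the pigeonholes.
With 6 integers one could put 1 in each residue class and have no class reach 2.
The 7th integer pushes some class to 2, so 6·1 + 1 = 7.

7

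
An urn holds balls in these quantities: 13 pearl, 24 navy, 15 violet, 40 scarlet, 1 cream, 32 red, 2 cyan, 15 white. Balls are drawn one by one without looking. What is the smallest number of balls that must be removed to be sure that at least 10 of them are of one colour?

An adversary could hand out at most 9 balls per colour (cream, cyan run out sooner): 9 + 9 + 9 + 9 + 1 + 9 + 2 + 9 = 57 balls and still no colour has 10.
By the pigeonhole principle, one more ball lands in a colour already at 9, so 58 draws are enough and 57 are not.

58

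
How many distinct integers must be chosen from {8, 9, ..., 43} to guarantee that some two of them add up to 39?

Two chosen integers sum to 39 exactly when both halves of some pair {x, 39−x} with 8 ≤ x ≤ 39−x ≤ 31 are chosen — 12 such pairs.
The remaining 12 elements (those with no distinct partner in range) can never complete a 39-sum, so the worst case takes all of them and one from each pair: 12 + 12 = 24.
Pigeonhole: the 25th integer has to be the second member of some pair, so 24 + 1 = 25.

25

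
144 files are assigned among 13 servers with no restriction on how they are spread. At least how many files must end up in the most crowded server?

The 13 servers are the holes and the 144 files are the pigeons.
If every server held at most 11 files, the total would be at most 13 × 11 = 143, which is less than 144.
So some server holds at least ⌈144/13⌉ = 12 files.

12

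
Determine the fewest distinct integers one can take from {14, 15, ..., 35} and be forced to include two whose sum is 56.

Group the elements by complementary pair {x, 56−x}: {21,35}, {22,34}, {23,33}, …, giving 7 two-element pairs, the single value 28 (it cannot pair with itself since the integers are distinct), and 7 integers whose partner 56−x falls outside [14,35].
Pigeonhole: treating each of those 15 groups as a pigeonhole, one can pick one integer per group — 15 integers — with no two summing to 56.
The 16th integer lands in an occupied pair, forcing a sum of 56.

16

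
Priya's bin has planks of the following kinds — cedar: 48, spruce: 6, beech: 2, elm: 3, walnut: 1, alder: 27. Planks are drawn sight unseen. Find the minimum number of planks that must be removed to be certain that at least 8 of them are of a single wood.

An adversary could hand out at most 7 planks per wood (4 woods run out sooner): 7 + 6 + 2 + 3 + 1 + 7 = 26 planks and still no wood has 8.
By the pigeonhole principle, one more plank lands in a wood already at 7, so 27 draws are enough and 26 are not.

27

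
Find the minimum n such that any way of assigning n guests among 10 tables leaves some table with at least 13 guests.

With 120 guests one could put exactly 12 in each of the 10 tables, and no table would reach 13.
Pigeonhole: one more guest must land in a table that already has 12, giving it 13.
So 10 × 12 + 1 = 121 guests are required.

121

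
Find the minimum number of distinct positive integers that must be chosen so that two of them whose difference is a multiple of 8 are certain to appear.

Integers whose pairwise differences are multiples of 8 are exactly those sharing a remainder mod 8. The 8 residue classes mod 8 are the pigeonholes.
With 8 integers one could put 1 in each residue class and have no class reach 2.
The 9th integer pushes some class to 2, so 8·1 + 1 = 9.

9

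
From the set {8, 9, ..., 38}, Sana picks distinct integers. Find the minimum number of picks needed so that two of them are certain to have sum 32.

Two chosen integers sum to 32 exactly when both halves of some pair {x, 32−x} with 8 ≤ x ≤ 32−x ≤ 24 are chosen — 8 such pairs.
The remaining 15 elements (those with no distinct partner in range) can never complete a 32-sum, so the worst case takes all of them and one from each pair: 15 + 8 = 23.
The 24th integer has to be the second member of some pair, so 23 + 1 = 24.

24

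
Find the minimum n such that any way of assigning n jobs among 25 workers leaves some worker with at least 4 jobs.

76

With 75 jobs one could put exactly 3 in each of the 25 workers, and no worker would reach 4.
One more job must land in a worker that already has 3, giving it 4.
So 25 × 3 + 1 = 76 jobs are required.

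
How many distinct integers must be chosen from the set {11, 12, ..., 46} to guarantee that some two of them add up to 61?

Two chosen integers sum to 61 exactly when both halves of some pair {x, 61−x} with 15 ≤ x ≤ 61−x ≤ 46 are chosen — 16 such pairs.
The remaining 4 elements (those with no distinct partner in range) can never complete a 61-sum, so the worst case takes all of them and one from each pair: 4 + 16 = 20.
By pigeonhole, the 21st integer has to be the second member of some pair, so 20 + 1 = 21.

21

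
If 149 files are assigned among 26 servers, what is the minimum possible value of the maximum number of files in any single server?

6

The 26 servers are the holes and the 149 files are the pigeons.
If every server held at most 5 files, the total would be at most 26 × 5 = 130, which is less than 149.
So some server holds at least ⌈149/26⌉ = 6 files.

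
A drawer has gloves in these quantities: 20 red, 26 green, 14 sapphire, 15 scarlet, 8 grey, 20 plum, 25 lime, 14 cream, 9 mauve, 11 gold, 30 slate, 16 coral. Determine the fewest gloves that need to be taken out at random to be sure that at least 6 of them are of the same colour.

61

The 12 colours are the holes; the gloves drawn are the pigeons.
To avoid 6 of any one colour, the worst case takes at most 5 of each colour.
That gives 5 + 5 + 5 + 5 + 5 + 5 + 5 + 5 + 5 + 5 + 5 + 5 = 60 gloves with no colour reaching 6.
The next glove forces some colour to 6, so 60 + 1 = 61.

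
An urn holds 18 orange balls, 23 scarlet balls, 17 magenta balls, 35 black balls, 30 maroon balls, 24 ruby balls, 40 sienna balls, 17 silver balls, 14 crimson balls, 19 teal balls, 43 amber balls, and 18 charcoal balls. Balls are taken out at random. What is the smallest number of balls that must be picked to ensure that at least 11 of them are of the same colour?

121

Put each drawn ball into a box by colour. The largest draw with every box below 11 takes min(count, 10) from each colour.
Σ min(cᵢ, 10) = 10 + 10 + 10 + 10 + 10 + 10 + 10 + 10 + 10 + 10 + 10 + 10 = 120.
Draw number 120 + 1 = 121 must push one box to 11.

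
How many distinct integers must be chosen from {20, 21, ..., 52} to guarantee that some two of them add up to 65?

A set avoiding the sum 65 can contain at most one of each pair {x, 65−x}, plus the 7 elements whose complement lies outside the range.
The integers 33, …, 52 (20 of them) are such a set: any two sum to at least 33+34 = 67 > 65.
By the pigeonhole principle, any 21st integer completes one of the 13 pairs, so 21 choices force a sum of 65.

21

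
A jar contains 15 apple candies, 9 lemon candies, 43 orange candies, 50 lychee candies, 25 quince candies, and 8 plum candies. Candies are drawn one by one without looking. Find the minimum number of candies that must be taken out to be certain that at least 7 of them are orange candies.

In the worst case for collecting orange candies, every non-orange candy comes out first.
There are 15 + 9 + 50 + 25 + 8 = 107 non-orange candies altogether.
After those, each further candy must be orange, so 107 + 7 = 114 draws guarantee 7 orange candies.

114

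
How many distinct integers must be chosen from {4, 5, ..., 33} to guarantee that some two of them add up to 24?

23

Group the elements by complementary pair {x, 24−x}: {4,20}, {5,19}, {6,18}, …, giving 8 two-element pairs, the single value 12 (it cannot pair with itself since the integers are distinct), and 13 integers whose partner 24−x falls outside [4,33].
Treating each of those 22 groups as a pigeonhole, one can pick one integer per group — 22 integers — with no two summing to 24.
The 23rd integer lands in an occupied pair, forcing a sum of 24.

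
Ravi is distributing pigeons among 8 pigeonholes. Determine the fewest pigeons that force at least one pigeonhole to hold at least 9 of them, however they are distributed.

65

With 64 pigeons one could put exactly 8 in each of the 8 pigeonholes, and no pigeonhole would reach 9.
Pigeonhole: one more pigeon must land in a pigeonhole that already has 8, giving it 9.
So 8 × 8 + 1 = 65 pigeons are required.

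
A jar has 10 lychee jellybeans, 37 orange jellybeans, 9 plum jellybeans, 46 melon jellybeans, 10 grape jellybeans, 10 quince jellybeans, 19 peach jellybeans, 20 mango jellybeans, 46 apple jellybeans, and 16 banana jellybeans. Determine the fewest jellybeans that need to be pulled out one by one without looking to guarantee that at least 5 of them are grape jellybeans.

In the worst case for collecting grape jellybeans, every non-grape jellybean comes out first.
There are 10 + 37 + 9 + 46 + 10 + 19 + 20 + 46 + 16 = 213 non-grape jellybeans altogether.
After those, each further jellybean must be grape, so 213 + 5 = 218 draws guarantee 5 grape jellybeans.

218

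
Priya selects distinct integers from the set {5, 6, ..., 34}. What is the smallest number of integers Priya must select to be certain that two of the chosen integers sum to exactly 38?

17

Group the elements by complementary pair {x, 38−x}: {5,33}, {6,32}, {7,31}, …, giving 14 two-element pairs; the single value 19 (it cannot pair with itself since the integers are distinct); and 1 integer whose partner 38−x falls outside [5,34].
By pigeonhole, treating each of those 16 groups as a pigeonhole, one can pick one integer per group — 16 integers — with no two summing to 38.
The 17th integer lands in an occupied pair, forcing a sum of 38.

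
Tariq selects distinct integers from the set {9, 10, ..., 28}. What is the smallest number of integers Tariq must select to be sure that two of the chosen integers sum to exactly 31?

Group the elements by complementary pair {x, 31−x}: {9,22}, {10,21}, {11,20}, …, giving 7 two-element pairs and 6 integers whose partner 31−x falls outside [9,28].
Treating each of those 13 groups as a pigeonhole, one can pick one integer per group — 13 integers — with no two summing to 31.
The 14th integer lands in an occupied pair, forcing a sum of 31.

14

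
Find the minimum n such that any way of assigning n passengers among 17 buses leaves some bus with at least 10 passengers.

154

With 153 passengers one could put exactly 9 in each of the 17 buses, and no bus would reach 10.
One more passenger must land in a bus that already has 9, giving it 10.
So 17 × 9 + 1 = 154 passengers are required.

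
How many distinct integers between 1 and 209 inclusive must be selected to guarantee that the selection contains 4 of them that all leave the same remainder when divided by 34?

By the pigeonhole principle, the 34 residue classes mod 34 are the pigeonholes.
With 102 integers one could put 3 in each residue class and have no class reach 4.
The 103rd integer pushes some class to 4, so 34·3 + 1 = 103.

103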